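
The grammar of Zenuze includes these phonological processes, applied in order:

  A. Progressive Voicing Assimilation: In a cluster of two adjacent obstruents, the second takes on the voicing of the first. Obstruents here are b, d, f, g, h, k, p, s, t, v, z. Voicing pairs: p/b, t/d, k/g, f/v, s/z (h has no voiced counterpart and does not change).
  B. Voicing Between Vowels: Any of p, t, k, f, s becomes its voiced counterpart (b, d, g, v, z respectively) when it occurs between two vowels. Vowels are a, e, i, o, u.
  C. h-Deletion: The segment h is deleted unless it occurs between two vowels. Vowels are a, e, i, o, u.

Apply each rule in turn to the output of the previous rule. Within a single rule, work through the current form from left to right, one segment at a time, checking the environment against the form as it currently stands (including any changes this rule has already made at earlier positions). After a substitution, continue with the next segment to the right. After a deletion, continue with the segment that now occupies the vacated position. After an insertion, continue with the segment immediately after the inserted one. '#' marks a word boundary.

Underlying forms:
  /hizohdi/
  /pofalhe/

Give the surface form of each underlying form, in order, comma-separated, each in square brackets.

[izoti], [povale]

/hizohdi/:
  A Progressive Voicing Assimilation: [hizohdi] → [hizohti]
  B Voicing Between Vowels: no change — [hizohti]
  C h-Deletion: [hizohti] → [izoti]
/pofalhe/:
  A Progressive Voicing Assimilation: no change — [pofalhe]
  B Voicing Between Vowels: [pofalhe] → [povalhe]
  C h-Deletion: [povalhe] → [povale]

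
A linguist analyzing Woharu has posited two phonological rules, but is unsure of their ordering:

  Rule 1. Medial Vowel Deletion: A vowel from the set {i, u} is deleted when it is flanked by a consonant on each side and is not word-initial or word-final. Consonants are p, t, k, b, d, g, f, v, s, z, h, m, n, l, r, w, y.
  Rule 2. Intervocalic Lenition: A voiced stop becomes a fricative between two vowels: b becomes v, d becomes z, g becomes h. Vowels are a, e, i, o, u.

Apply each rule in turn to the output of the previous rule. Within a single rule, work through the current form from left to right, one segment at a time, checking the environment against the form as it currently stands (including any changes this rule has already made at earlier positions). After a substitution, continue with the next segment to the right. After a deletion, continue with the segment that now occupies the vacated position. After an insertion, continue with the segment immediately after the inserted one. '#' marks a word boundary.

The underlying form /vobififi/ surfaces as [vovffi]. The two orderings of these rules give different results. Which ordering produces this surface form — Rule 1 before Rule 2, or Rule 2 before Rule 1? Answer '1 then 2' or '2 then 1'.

Order 1 then 2:
  1 Medial Vowel Deletion: [vobififi] → [vobffi]
  2 Intervocalic Lenition: no change — [vobffi]
  result: [vobffi]
Order 2 then 1:
  2 Intervocalic Lenition: [vobififi] → [vovififi]
  1 Medial Vowel Deletion: [vovififi] → [vovffi]
  result: [vovffi]

2 then 1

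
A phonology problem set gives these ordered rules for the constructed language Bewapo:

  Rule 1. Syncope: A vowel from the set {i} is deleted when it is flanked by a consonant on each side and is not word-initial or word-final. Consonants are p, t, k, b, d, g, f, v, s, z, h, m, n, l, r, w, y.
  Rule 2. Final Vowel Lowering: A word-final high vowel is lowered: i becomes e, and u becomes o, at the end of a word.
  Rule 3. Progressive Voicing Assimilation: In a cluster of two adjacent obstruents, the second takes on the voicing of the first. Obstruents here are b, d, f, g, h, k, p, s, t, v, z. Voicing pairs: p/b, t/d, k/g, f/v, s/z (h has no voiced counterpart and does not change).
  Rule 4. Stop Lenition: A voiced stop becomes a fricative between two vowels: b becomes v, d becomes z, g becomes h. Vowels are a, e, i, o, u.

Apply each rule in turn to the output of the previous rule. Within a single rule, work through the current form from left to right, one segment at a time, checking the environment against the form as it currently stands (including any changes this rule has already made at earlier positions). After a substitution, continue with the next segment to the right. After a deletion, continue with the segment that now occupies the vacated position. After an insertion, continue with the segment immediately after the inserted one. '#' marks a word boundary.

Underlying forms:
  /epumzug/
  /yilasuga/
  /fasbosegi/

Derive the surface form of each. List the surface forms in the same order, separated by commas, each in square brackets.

/epumzug/:
  Rule 1 Syncope: no change — [epumzug]
  Rule 2 Final Vowel Lowering: no change — [epumzug]
  Rule 3 Progressive Voicing Assimilation: no change — [epumzug]
  Rule 4 Stop Lenition: no change — [epumzug]
/yilasuga/:
  Rule 1 Syncope: [yilasuga] → [ylasuga]
  Rule 2 Final Vowel Lowering: no change — [ylasuga]
  Rule 3 Progressive Voicing Assimilation: no change — [ylasuga]
  Rule 4 Stop Lenition: [ylasuga] → [ylasuha]
/fasbosegi/:
  Rule 1 Syncope: no change — [fasbosegi]
  Rule 2 Final Vowel Lowering: [fasbosegi] → [fasbosege]
  Rule 3 Progressive Voicing Assimilation: [fasbosege] → [fasposege]
  Rule 4 Stop Lenition: [fasposege] → [fasposehe]

[epumzug], [ylasuha], [fasposehe]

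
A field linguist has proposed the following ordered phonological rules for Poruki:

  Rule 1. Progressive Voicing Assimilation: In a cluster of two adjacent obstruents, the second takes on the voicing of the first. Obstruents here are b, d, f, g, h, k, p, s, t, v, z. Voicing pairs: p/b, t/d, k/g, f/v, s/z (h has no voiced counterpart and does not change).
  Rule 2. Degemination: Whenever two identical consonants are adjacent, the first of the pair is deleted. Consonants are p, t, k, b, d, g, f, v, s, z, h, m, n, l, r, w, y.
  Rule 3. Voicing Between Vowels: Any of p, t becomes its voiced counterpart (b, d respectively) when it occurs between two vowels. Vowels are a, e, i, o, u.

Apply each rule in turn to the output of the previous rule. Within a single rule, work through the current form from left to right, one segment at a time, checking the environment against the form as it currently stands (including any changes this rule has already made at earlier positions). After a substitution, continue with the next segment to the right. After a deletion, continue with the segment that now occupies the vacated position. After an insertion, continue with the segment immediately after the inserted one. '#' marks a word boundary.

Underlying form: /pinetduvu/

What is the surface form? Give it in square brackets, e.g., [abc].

Rule 1 Progressive Voicing Assimilation: [pinetduvu] → [pinettuvu]
Rule 2 Degemination: [pinettuvu] → [pinetuvu]
Rule 3 Voicing Between Vowels: [pinetuvu] → [pineduvu]

[pineduvu]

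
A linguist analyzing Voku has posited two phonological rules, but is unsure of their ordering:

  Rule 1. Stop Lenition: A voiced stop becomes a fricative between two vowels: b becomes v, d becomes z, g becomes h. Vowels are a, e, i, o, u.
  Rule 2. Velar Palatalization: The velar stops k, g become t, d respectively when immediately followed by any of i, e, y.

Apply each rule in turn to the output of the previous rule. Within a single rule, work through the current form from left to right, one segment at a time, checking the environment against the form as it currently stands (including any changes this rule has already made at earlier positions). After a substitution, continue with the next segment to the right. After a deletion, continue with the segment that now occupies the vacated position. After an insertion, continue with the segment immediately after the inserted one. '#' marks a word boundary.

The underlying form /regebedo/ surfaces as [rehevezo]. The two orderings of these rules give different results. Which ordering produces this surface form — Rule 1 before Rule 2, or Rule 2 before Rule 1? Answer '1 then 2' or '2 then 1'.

Order 1 then 2:
  1 Stop Lenition: [regebedo] → [rehevezo]
  2 Velar Palatalization: no change — [rehevezo]
  result: [rehevezo]
Order 2 then 1:
  2 Velar Palatalization: [regebedo] → [redebedo]
  1 Stop Lenition: [redebedo] → [rezevezo]
  result: [rezevezo]

1 then 2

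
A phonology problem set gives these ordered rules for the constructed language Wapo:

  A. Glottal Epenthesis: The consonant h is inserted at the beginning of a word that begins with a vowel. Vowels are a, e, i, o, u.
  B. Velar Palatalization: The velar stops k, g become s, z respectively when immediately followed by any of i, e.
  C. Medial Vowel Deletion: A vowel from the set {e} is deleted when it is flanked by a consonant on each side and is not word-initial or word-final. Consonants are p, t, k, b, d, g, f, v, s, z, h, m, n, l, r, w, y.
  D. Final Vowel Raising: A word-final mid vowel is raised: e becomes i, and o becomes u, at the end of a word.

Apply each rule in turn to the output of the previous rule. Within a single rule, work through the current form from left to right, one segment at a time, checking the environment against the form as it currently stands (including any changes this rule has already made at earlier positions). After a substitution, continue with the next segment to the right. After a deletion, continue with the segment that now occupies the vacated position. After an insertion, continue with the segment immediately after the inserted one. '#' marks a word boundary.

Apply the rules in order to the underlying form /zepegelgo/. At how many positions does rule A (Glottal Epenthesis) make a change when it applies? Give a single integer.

0

A Glottal Epenthesis: no change — [zepegelgo]
B Velar Palatalization: [zepegelgo] → [zepezelgo]
C Medial Vowel Deletion: [zepezelgo] → [zpzlgo]
D Final Vowel Raising: [zpzlgo] → [zpzlgu]
Rule A changed 0 position(s).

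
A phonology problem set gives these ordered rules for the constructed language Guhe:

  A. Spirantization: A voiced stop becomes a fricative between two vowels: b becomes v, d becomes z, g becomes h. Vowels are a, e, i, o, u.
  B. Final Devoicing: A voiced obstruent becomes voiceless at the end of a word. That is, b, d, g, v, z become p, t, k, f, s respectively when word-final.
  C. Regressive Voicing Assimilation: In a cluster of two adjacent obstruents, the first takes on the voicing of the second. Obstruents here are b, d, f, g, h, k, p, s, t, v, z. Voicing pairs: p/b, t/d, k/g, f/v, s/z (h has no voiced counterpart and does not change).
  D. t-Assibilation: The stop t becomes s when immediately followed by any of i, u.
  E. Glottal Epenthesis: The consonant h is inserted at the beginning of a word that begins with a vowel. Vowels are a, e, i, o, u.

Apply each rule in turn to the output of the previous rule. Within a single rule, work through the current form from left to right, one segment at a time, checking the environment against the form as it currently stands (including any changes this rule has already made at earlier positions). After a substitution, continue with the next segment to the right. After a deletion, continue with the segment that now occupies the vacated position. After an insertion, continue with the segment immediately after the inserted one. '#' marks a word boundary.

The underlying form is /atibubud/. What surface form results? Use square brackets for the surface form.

A Spirantization: [atibubud] → [ativuvud]
B Final Devoicing: [ativuvud] → [ativuvut]
C Regressive Voicing Assimilation: no change — [ativuvut]
D t-Assibilation: [ativuvut] → [asivuvut]
E Glottal Epenthesis: [asivuvut] → [hasivuvut]

[hasivuvut]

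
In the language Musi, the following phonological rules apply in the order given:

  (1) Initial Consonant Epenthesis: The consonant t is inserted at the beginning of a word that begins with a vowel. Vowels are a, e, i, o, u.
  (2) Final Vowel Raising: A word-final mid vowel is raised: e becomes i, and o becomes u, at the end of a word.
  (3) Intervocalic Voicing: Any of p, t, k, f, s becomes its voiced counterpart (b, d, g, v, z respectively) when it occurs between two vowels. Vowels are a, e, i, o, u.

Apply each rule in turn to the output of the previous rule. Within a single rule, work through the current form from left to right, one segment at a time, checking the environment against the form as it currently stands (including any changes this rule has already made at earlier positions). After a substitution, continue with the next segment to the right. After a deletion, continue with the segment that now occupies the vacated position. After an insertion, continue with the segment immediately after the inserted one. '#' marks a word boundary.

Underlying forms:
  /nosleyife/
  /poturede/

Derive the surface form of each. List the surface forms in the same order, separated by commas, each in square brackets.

[nosleyivi], [poduredi]

/nosleyife/:
  (1) Initial Consonant Epenthesis: no change — [nosleyife]
  (2) Final Vowel Raising: [nosleyife] → [nosleyifi]
  (3) Intervocalic Voicing: [nosleyifi] → [nosleyivi]
/poturede/:
  (1) Initial Consonant Epenthesis: no change — [poturede]
  (2) Final Vowel Raising: [poturede] → [poturedi]
  (3) Intervocalic Voicing: [poturedi] → [poduredi]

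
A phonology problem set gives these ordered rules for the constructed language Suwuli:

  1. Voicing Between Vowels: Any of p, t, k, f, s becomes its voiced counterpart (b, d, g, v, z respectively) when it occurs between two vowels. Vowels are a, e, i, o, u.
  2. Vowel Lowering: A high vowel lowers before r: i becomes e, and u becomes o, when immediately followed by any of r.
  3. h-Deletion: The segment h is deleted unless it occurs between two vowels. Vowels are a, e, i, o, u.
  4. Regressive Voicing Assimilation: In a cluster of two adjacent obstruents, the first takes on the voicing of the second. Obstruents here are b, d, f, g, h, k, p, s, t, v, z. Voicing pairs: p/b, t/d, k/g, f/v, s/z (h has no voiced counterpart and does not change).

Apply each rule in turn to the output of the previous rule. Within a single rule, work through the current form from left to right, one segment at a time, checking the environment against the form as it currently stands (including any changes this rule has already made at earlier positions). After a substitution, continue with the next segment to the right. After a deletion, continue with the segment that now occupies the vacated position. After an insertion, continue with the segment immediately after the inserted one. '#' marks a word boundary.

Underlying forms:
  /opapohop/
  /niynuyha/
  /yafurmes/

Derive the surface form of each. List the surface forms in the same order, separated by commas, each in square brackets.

[obabohop], [niynuya], [yavormes]

/opapohop/:
  1 Voicing Between Vowels: [opapohop] → [obabohop]
  2 Vowel Lowering: no change — [obabohop]
  3 h-Deletion: no change — [obabohop]
  4 Regressive Voicing Assimilation: no change — [obabohop]
/niynuyha/:
  1 Voicing Between Vowels: no change — [niynuyha]
  2 Vowel Lowering: no change — [niynuyha]
  3 h-Deletion: [niynuyha] → [niynuya]
  4 Regressive Voicing Assimilation: no change — [niynuya]
/yafurmes/:
  1 Voicing Between Vowels: [yafurmes] → [yavurmes]
  2 Vowel Lowering: [yavurmes] → [yavormes]
  3 h-Deletion: no change — [yavormes]
  4 Regressive Voicing Assimilation: no change — [yavormes]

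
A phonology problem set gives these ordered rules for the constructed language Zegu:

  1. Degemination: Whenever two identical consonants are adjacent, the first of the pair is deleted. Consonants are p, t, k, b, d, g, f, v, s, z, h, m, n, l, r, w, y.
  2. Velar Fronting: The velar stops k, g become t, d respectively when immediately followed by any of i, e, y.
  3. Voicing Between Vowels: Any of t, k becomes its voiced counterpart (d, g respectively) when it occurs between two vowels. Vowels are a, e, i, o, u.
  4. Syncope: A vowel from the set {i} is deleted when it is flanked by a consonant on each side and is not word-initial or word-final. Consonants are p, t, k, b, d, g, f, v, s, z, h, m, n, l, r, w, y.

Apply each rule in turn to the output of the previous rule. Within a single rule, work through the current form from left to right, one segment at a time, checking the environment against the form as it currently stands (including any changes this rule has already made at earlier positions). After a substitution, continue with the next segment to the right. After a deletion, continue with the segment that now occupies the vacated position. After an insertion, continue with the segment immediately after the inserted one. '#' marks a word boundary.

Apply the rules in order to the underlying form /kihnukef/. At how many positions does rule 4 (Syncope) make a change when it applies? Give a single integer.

1

1 Degemination: no change — [kihnukef]
2 Velar Fronting: [kihnukef] → [tihnutef]
3 Voicing Between Vowels: [tihnutef] → [tihnudef]
4 Syncope: [tihnudef] → [thnudef]
Rule 4 changed 1 position(s).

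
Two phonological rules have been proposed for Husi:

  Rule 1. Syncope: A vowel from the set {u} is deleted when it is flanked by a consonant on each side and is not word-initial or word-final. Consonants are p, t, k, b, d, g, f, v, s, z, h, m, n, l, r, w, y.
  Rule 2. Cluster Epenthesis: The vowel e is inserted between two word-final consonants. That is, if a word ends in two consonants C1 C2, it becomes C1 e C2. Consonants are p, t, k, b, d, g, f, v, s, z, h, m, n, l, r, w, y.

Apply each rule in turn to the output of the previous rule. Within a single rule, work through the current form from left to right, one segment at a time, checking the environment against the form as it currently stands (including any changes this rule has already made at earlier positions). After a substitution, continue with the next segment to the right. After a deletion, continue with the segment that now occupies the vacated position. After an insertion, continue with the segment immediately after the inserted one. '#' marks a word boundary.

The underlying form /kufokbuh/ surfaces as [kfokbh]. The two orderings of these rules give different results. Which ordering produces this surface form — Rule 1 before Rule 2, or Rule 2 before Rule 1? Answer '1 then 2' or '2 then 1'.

2 then 1

Order 1 then 2:
  1 Syncope: [kufokbuh] → [kfokbh]
  2 Cluster Epenthesis: [kfokbh] → [kfokbeh]
  result: [kfokbeh]
Order 2 then 1:
  2 Cluster Epenthesis: no change — [kufokbuh]
  1 Syncope: [kufokbuh] → [kfokbh]
  result: [kfokbh]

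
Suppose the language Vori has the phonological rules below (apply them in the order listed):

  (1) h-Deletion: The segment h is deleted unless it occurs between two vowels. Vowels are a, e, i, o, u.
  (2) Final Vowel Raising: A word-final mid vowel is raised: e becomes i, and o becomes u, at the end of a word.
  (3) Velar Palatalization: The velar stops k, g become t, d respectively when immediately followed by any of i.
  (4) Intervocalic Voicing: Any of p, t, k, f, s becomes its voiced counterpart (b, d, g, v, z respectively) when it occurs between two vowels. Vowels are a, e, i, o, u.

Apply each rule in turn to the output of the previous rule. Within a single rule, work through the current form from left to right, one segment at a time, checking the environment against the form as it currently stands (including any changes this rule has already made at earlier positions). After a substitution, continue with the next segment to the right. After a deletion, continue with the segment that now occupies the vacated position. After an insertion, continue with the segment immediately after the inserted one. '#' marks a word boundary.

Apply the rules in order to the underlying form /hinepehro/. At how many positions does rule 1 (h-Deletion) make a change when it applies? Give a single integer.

(1) h-Deletion: [hinepehro] → [inepero]
(2) Final Vowel Raising: [inepero] → [ineperu]
(3) Velar Palatalization: no change — [ineperu]
(4) Intervocalic Voicing: [ineperu] → [ineberu]
Rule 1 changed 2 position(s).

2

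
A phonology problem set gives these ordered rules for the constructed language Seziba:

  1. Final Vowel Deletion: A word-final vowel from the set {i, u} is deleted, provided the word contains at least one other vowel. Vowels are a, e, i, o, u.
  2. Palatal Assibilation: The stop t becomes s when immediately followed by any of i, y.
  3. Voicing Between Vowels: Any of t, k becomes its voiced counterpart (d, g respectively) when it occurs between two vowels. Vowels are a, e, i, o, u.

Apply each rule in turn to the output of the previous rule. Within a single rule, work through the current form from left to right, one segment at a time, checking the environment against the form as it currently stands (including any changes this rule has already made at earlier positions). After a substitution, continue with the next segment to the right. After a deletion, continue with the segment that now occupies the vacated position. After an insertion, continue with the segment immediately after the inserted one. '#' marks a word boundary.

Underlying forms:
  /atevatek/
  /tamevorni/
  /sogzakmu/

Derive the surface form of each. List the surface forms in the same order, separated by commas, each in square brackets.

/atevatek/:
  1 Final Vowel Deletion: no change — [atevatek]
  2 Palatal Assibilation: no change — [atevatek]
  3 Voicing Between Vowels: [atevatek] → [adevadek]
/tamevorni/:
  1 Final Vowel Deletion: [tamevorni] → [tamevorn]
  2 Palatal Assibilation: no change — [tamevorn]
  3 Voicing Between Vowels: no change — [tamevorn]
/sogzakmu/:
  1 Final Vowel Deletion: [sogzakmu] → [sogzakm]
  2 Palatal Assibilation: no change — [sogzakm]
  3 Voicing Between Vowels: no change — [sogzakm]

[adevadek], [tamevorn], [sogzakm]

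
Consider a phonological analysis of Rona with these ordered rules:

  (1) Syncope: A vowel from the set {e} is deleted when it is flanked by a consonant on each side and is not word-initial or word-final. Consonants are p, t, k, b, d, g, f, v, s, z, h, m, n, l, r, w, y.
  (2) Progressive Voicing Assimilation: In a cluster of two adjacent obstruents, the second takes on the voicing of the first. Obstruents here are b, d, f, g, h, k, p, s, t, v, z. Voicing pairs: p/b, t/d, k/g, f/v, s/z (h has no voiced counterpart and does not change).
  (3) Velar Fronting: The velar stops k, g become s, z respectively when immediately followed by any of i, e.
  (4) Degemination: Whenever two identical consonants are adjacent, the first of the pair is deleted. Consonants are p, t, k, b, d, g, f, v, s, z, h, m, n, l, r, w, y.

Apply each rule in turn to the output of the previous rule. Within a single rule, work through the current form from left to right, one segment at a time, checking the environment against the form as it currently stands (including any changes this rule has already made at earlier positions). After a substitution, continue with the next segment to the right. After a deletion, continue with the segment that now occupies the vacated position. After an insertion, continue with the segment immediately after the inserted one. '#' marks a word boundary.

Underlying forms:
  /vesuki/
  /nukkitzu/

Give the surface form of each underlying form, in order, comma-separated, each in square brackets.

[vzusi], [nuksitsu]

/vesuki/:
  (1) Syncope: [vesuki] → [vsuki]
  (2) Progressive Voicing Assimilation: [vsuki] → [vzuki]
  (3) Velar Fronting: [vzuki] → [vzusi]
  (4) Degemination: no change — [vzusi]
/nukkitzu/:
  (1) Syncope: no change — [nukkitzu]
  (2) Progressive Voicing Assimilation: [nukkitzu] → [nukkitsu]
  (3) Velar Fronting: [nukkitsu] → [nuksitsu]
  (4) Degemination: no change — [nuksitsu]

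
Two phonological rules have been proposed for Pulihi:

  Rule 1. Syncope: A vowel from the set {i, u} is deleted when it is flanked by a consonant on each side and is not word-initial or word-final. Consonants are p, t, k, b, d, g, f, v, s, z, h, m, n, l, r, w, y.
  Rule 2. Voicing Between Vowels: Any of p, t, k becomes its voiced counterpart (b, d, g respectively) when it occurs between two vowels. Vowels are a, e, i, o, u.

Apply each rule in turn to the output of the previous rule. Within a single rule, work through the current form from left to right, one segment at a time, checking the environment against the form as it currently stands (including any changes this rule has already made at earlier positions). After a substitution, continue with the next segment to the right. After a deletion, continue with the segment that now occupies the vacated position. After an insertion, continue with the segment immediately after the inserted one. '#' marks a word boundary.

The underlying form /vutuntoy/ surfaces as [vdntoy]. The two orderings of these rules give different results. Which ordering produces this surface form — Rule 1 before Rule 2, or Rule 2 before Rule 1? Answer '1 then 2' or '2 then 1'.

Order 1 then 2:
  1 Syncope: [vutuntoy] → [vtntoy]
  2 Voicing Between Vowels: no change — [vtntoy]
  result: [vtntoy]
Order 2 then 1:
  2 Voicing Between Vowels: [vutuntoy] → [vuduntoy]
  1 Syncope: [vuduntoy] → [vdntoy]
  result: [vdntoy]

2 then 1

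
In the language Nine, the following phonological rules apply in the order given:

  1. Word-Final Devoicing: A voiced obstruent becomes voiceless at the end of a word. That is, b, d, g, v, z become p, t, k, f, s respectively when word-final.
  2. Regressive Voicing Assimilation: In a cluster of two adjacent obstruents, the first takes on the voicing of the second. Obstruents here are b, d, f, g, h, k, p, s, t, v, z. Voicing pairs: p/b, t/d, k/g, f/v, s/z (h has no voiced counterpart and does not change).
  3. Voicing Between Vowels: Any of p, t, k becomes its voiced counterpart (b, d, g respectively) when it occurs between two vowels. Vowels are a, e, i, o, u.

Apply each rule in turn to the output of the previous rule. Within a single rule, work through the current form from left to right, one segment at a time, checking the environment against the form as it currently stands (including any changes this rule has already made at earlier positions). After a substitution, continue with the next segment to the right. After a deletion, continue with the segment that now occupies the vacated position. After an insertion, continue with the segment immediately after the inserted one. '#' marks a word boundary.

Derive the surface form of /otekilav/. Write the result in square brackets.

[odegilaf]

1 Word-Final Devoicing: [otekilav] → [otekilaf]
2 Regressive Voicing Assimilation: no change — [otekilaf]
3 Voicing Between Vowels: [otekilaf] → [odegilaf]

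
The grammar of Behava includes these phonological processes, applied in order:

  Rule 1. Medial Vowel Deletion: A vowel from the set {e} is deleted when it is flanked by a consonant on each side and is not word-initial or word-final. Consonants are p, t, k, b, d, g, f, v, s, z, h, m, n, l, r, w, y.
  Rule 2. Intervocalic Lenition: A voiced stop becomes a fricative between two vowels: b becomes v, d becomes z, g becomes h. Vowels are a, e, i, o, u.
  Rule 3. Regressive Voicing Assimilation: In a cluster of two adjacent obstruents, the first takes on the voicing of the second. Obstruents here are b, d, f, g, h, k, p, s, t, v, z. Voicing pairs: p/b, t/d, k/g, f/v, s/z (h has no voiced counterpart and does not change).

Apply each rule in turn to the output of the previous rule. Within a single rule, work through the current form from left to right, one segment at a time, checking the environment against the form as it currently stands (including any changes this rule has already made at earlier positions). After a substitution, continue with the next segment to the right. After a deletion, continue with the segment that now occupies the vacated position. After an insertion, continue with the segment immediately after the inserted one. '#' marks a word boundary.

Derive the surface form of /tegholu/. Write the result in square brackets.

Rule 1 Medial Vowel Deletion: [tegholu] → [tgholu]
Rule 2 Intervocalic Lenition: no change — [tgholu]
Rule 3 Regressive Voicing Assimilation: [tgholu] → [dkholu]

[dkholu]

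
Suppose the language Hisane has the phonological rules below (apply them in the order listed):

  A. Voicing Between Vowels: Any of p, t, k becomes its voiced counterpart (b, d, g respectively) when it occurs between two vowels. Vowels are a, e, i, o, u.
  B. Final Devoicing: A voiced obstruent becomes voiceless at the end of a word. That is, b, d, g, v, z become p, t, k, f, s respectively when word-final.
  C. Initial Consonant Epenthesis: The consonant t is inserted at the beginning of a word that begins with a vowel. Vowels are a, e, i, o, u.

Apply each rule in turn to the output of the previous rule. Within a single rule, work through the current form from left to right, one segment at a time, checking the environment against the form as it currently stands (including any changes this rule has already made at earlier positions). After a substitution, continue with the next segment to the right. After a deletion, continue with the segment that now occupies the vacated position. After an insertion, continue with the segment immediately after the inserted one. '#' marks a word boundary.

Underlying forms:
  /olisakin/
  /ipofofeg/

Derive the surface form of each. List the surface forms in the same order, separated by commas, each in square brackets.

[tolisagin], [tibofofek]

/olisakin/:
  A Voicing Between Vowels: [olisakin] → [olisagin]
  B Final Devoicing: no change — [olisagin]
  C Initial Consonant Epenthesis: [olisagin] → [tolisagin]
/ipofofeg/:
  A Voicing Between Vowels: [ipofofeg] → [ibofofeg]
  B Final Devoicing: [ibofofeg] → [ibofofek]
  C Initial Consonant Epenthesis: [ibofofek] → [tibofofek]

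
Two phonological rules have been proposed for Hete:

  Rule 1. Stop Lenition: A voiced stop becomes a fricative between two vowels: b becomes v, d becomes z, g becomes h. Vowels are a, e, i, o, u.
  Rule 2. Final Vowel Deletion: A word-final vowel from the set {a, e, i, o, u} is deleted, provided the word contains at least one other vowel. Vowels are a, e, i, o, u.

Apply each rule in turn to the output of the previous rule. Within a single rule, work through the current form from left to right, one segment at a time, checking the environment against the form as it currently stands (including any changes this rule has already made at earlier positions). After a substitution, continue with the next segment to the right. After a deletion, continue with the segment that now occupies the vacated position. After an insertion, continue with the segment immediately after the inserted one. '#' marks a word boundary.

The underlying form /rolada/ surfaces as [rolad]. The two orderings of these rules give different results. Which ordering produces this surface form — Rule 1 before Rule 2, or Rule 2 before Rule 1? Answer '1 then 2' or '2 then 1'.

2 then 1

Order 1 then 2:
  1 Stop Lenition: [rolada] → [rolaza]
  2 Final Vowel Deletion: [rolaza] → [rolaz]
  result: [rolaz]
Order 2 then 1:
  2 Final Vowel Deletion: [rolada] → [rolad]
  1 Stop Lenition: no change — [rolad]
  result: [rolad]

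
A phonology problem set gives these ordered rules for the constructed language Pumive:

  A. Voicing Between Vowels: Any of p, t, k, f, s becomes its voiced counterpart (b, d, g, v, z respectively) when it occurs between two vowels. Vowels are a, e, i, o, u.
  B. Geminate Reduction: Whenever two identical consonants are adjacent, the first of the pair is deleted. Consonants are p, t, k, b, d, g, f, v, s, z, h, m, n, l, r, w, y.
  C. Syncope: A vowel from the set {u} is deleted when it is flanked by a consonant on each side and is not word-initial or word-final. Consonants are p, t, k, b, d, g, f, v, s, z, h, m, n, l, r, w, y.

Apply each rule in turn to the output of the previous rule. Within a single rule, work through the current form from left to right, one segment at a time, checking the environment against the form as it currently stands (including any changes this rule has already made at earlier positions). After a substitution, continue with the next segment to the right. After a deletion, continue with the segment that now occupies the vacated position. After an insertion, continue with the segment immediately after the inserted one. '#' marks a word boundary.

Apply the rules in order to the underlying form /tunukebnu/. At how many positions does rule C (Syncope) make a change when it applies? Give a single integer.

2

A Voicing Between Vowels: [tunukebnu] → [tunugebnu]
B Geminate Reduction: no change — [tunugebnu]
C Syncope: [tunugebnu] → [tngebnu]
Rule C changed 2 position(s).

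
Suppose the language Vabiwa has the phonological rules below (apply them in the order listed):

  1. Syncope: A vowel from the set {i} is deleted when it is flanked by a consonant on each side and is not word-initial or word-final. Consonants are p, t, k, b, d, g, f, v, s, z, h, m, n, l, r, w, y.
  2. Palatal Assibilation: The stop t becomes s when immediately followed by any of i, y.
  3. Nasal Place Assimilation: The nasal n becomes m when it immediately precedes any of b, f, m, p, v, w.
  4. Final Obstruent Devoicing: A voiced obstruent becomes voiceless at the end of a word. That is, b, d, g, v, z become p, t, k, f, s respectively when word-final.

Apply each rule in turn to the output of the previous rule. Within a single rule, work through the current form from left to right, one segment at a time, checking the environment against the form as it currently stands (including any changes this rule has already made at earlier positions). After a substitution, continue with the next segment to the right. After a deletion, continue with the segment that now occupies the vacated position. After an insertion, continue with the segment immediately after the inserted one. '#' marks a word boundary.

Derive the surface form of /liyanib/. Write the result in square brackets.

1 Syncope: [liyanib] → [lyanb]
2 Palatal Assibilation: no change — [lyanb]
3 Nasal Place Assimilation: [lyanb] → [lyamb]
4 Final Obstruent Devoicing: [lyamb] → [lyamp]

[lyamp]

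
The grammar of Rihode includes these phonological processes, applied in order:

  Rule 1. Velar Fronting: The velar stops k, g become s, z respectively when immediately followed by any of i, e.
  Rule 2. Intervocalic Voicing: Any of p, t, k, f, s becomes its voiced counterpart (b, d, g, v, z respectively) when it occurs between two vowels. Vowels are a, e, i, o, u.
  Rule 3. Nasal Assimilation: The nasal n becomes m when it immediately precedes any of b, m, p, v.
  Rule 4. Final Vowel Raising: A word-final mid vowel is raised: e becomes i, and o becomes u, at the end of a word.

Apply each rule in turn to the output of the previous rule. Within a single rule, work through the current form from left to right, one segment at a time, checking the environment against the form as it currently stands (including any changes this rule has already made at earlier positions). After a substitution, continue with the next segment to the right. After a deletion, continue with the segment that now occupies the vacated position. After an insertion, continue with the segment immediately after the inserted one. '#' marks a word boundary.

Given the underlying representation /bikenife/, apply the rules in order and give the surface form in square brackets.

Rule 1 Velar Fronting: [bikenife] → [bisenife]
Rule 2 Intervocalic Voicing: [bisenife] → [bizenive]
Rule 3 Nasal Assimilation: no change — [bizenive]
Rule 4 Final Vowel Raising: [bizenive] → [bizenivi]

[bizenivi]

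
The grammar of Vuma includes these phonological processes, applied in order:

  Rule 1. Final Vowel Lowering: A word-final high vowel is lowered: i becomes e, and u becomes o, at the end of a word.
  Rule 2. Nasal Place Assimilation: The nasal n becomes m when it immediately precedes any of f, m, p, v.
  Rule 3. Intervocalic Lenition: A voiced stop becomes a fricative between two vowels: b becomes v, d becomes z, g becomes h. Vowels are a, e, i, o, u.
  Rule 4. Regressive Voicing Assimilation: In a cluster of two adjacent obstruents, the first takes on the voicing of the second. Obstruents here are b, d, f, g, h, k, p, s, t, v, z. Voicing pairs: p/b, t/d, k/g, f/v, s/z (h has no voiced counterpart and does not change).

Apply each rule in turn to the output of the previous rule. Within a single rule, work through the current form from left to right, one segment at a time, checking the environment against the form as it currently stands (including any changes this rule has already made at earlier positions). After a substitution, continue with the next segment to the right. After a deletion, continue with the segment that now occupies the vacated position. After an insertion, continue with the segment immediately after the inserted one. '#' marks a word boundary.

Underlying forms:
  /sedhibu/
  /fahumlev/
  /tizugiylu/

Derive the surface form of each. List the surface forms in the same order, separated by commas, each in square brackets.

[sethivo], [fahumlev], [tizuhiylo]

/sedhibu/:
  Rule 1 Final Vowel Lowering: [sedhibu] → [sedhibo]
  Rule 2 Nasal Place Assimilation: no change — [sedhibo]
  Rule 3 Intervocalic Lenition: [sedhibo] → [sedhivo]
  Rule 4 Regressive Voicing Assimilation: [sedhivo] → [sethivo]
/fahumlev/:
  Rule 1 Final Vowel Lowering: no change — [fahumlev]
  Rule 2 Nasal Place Assimilation: no change — [fahumlev]
  Rule 3 Intervocalic Lenition: no change — [fahumlev]
  Rule 4 Regressive Voicing Assimilation: no change — [fahumlev]
/tizugiylu/:
  Rule 1 Final Vowel Lowering: [tizugiylu] → [tizugiylo]
  Rule 2 Nasal Place Assimilation: no change — [tizugiylo]
  Rule 3 Intervocalic Lenition: [tizugiylo] → [tizuhiylo]
  Rule 4 Regressive Voicing Assimilation: no change — [tizuhiylo]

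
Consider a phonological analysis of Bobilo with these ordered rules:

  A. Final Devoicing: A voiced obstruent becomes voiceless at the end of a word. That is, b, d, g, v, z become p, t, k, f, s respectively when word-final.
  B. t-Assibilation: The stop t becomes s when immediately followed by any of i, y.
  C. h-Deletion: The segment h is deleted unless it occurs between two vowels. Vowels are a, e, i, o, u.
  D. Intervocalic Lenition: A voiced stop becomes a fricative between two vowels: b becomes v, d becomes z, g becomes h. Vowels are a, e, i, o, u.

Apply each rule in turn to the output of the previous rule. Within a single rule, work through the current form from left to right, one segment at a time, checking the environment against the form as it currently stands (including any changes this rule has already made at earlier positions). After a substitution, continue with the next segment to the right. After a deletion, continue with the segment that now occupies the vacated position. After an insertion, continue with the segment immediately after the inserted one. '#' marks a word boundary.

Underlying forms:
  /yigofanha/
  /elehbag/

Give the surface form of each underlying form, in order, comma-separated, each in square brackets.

[yihofana], [elevak]

/yigofanha/:
  A Final Devoicing: no change — [yigofanha]
  B t-Assibilation: no change — [yigofanha]
  C h-Deletion: [yigofanha] → [yigofana]
  D Intervocalic Lenition: [yigofana] → [yihofana]
/elehbag/:
  A Final Devoicing: [elehbag] → [elehbak]
  B t-Assibilation: no change — [elehbak]
  C h-Deletion: [elehbak] → [elebak]
  D Intervocalic Lenition: [elebak] → [elevak]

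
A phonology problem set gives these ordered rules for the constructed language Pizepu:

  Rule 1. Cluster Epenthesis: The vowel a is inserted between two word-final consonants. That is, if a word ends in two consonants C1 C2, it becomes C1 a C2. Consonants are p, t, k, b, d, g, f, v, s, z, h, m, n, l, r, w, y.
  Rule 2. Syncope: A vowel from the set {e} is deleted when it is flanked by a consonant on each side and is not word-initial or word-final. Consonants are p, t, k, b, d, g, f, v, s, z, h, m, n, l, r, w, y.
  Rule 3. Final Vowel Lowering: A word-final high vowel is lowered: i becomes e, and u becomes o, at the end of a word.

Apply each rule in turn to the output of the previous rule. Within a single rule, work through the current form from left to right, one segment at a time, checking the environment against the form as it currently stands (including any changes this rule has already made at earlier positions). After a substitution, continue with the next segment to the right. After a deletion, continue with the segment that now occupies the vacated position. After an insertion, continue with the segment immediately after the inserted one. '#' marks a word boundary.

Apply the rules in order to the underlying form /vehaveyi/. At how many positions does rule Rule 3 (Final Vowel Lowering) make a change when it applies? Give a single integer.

Rule 1 Cluster Epenthesis: no change — [vehaveyi]
Rule 2 Syncope: [vehaveyi] → [vhavyi]
Rule 3 Final Vowel Lowering: [vhavyi] → [vhavye]
Rule Rule 3 changed 1 position(s).

1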